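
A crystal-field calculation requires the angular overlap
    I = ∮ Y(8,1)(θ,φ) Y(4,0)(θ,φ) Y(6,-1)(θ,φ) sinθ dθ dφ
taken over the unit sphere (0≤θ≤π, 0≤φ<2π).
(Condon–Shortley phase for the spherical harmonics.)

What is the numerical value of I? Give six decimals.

-0.117331

Checks pass: Σm=0; 18 even; l₃=6∈[4,12].
(2·8+1)(2·4+1)(2·6+1) = 1989
Δ: 6! 10! 2! / 19! → 1/23279256
sum: t=2:+1/1658880 t=3:−1/518400 t=4:+1/1658880 = -1/1382400
3j²(8 4 6; 0 0 0) = Δ·Π!·Σ² = 504/46189  (sign -1)
sum: t=2:+1/1382400 t=3:−1/622080 t=4:+1/2903040 = -47/87091200
3j²(8 4 6; 1 0 -1) = Δ·Π!·Σ² = 2209/277134  (sign +1)
combine: 4πI² = 1989·504/46189·2209/277134 = 1670004/9653501
take √, sign -1: I = -0.11733063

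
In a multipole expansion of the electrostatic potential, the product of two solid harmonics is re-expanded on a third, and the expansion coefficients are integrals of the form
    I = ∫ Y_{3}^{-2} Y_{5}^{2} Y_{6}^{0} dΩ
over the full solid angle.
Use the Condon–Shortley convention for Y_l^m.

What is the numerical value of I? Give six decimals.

-0.165130

Checks pass: Σm=0; 14 even; l₃=6∈[2,8].
(2·3+1)(2·5+1)(2·6+1) = 1001
Δ: 2! 4! 8! / 15! → 1/675675
sum: t=0:+1/8640 t=1:−1/2304 t=2:+1/8640 = -7/34560
3j²(3 5 6; 0 0 0) = Δ·Π!·Σ² = 7/429  (sign -1)
sum: t=1:−1/34560 t=2:+1/8640 = 1/11520
3j²(3 5 6; -2 2 0) = Δ·Π!·Σ² = 3/143  (sign +1)
combine: 4πI² = 1001·7/429·3/143 = 49/143
take √, sign -1: I = -0.16512966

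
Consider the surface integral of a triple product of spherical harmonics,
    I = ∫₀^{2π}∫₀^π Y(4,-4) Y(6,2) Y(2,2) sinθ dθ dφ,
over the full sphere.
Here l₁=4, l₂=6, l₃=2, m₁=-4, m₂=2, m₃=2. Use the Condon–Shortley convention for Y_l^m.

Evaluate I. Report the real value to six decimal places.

Checks pass: Σm=0; 12 even; l₃=2∈[2,10].
(2·4+1)(2·6+1)(2·2+1) = 585
Δ: 8! 0! 4! / 13! → 1/6435
sum: t=4:+1/2304 = 1/2304
3j²(4 6 2; 0 0 0) = Δ·Π!·Σ² = 5/143  (sign +1)
sum: t=8:+1/967680 = 1/967680
3j²(4 6 2; -4 2 2) = Δ·Π!·Σ² = 1/6435  (sign +1)
combine: 4πI² = 585·5/143·1/6435 = 5/1573
take √, sign +1: I = 0.01590434

0.015904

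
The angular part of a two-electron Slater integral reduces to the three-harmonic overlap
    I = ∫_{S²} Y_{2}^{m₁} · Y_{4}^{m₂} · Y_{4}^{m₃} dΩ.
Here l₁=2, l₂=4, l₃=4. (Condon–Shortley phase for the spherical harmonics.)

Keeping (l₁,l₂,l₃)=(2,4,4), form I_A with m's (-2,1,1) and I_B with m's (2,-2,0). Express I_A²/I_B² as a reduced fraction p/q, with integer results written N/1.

Same 2,4,4: normalisation and zero-m 3j drop out of the ratio.
A: Δ: 2! 2! 6! / 11! → 1/13860; sum: t=2:+1/144 = 1/144; 3j²(2 4 4; -2 1 1) = Δ·Π!·Σ² = 10/231  (sign -1)
B: Δ: 2! 2! 6! / 11! → 1/13860; sum: t=0:+1/192 = 1/192; 3j²(2 4 4; 2 -2 0) = Δ·Π!·Σ² = 3/77  (sign +1)
I_A²/I_B² = (10/231)/(3/77) = 10/9

10/9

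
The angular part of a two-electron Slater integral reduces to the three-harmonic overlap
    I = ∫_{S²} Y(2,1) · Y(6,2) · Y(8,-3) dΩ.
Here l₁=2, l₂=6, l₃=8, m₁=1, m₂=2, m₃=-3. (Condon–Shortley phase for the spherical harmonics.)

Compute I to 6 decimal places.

-0.243748

Checks pass: Σm=0; 16 even; l₃=8∈[4,8].
(2·2+1)(2·6+1)(2·8+1) = 1105
Δ: 0! 4! 12! / 17! → 1/30940
sum: t=0:+1/2073600 = 1/2073600
3j²(2 6 8; 0 0 0) = Δ·Π!·Σ² = 28/1105  (sign +1)
sum: t=0:+1/5806080 = 1/5806080
3j²(2 6 8; 1 2 -3) = Δ·Π!·Σ² = 165/6188  (sign -1)
combine: 4πI² = 1105·28/1105·165/6188 = 165/221
take √, sign -1: I = -0.24374791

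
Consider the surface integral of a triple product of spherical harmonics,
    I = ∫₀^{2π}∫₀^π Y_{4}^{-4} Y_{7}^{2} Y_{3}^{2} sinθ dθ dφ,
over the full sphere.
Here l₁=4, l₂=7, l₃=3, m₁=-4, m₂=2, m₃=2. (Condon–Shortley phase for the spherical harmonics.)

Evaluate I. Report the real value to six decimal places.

m-sum 0 ✓  L=14 even ✓  3≤3≤11 ✓
Π(2lᵢ+1) = 9×15×7 = 945
triangle coeff Δ(4,7,3) = 1/45045
Σ_t [4,4]: t=4:+1/20736 = 1/20736
(3j)²=35/1287 [(4 7 3; 0 0 0)], sign=-1
Σ_t [8,8]: t=8:+1/4838400 = 1/4838400
(3j)²=1/5005 [(4 7 3; -4 2 2)], sign=-1
⇒ 4πI² = 105/20449
I = (+1)√(105/20449/(4π)) = 0.02021407

0.020214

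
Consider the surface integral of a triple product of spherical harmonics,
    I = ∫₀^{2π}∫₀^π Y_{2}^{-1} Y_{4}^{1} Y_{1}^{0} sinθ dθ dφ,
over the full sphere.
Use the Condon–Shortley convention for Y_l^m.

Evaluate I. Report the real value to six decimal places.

triangle: need 2≤l₃≤6, have 1; I=0

0.000000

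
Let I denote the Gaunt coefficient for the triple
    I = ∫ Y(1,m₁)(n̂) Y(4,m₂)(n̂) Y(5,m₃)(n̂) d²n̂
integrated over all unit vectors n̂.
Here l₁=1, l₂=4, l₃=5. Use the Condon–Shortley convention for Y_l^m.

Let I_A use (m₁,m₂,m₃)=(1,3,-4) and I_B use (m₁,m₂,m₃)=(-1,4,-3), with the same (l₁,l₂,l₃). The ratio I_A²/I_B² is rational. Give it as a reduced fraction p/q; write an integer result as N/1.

36/1

Same 1,4,5: normalisation and zero-m 3j drop out of the ratio.
A: Δ: 0! 2! 8! / 11! → 1/495; sum: t=0:+1/10080 = 1/10080; 3j²(1 4 5; 1 3 -4) = Δ·Π!·Σ² = 4/55  (sign -1)
B: Δ: 0! 2! 8! / 11! → 1/495; sum: t=0:+1/80640 = 1/80640; 3j²(1 4 5; -1 4 -3) = Δ·Π!·Σ² = 1/495  (sign +1)
I_A²/I_B² = (4/55)/(1/495) = 36/1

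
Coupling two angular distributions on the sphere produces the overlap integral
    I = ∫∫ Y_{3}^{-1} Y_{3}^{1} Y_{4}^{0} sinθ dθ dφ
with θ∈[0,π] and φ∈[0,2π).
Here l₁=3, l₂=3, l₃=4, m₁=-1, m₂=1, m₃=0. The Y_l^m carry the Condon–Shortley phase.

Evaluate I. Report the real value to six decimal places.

-0.025645

Rules hold: Σm=0, L=10 even, 0≤4≤6.
N = 7·7·9 = 441
Δ = 2!·4!·4!/11! = 1/34650
Racah Σ t=0..2: t=0:+1/72 t=1:−1/16 t=2:+1/72 = -5/144
⇒ 3j(3 3 4; 0 0 0)² = 2/77, sgn -1
Racah Σ t=0..2: t=0:+1/1152 t=1:−1/36 t=2:+1/32 = 5/1152
⇒ 3j(3 3 4; -1 1 0)² = 1/1386, sgn +1
4πI² = N·(3j₀)²·(3jₘ)² = 1/121
I = -1·√(0.00826446/4π) = -0.02564498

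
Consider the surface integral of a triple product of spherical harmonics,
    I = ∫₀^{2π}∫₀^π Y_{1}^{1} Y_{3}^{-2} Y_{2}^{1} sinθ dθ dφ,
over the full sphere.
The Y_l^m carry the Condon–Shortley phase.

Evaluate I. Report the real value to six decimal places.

0.261169

Rules hold: Σm=0, L=6 even, 2≤2≤4.
N = 3·7·5 = 105
Δ = 2!·0!·4!/7! = 1/105
Racah Σ t=1..1: t=1:−1/4 = -1/4
⇒ 3j(1 3 2; 0 0 0)² = 3/35, sgn -1
Racah Σ t=0..0: t=0:+1/12 = 1/12
⇒ 3j(1 3 2; 1 -2 1)² = 2/21, sgn -1
4πI² = N·(3j₀)²·(3jₘ)² = 6/7
I = +1·√(0.857143/4π) = 0.26116903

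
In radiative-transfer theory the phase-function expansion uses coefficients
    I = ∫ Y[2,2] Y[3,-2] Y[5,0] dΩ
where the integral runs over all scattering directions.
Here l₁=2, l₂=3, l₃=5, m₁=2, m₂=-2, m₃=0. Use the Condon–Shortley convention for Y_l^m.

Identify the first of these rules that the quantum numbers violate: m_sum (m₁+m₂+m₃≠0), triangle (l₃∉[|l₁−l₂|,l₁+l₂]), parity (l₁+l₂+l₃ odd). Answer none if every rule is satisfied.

none

azimuthal sum: 2 − 2 + 0 = 0  ✓
1 ≤ 5 ≤ 5 (triangle on l)  ✓
L = 2 + 3 + 5 = 10 (even)  ✓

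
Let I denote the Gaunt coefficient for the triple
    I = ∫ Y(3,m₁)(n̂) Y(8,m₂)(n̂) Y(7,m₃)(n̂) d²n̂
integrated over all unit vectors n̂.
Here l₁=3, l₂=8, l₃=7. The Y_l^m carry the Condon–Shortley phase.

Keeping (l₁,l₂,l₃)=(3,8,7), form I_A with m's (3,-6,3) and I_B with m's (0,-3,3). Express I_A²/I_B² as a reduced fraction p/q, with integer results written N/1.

Shared (l₁,l₂,l₃)=(3,8,7): N and (l;000)² cancel in I_A²/I_B².
A: Δ = 4!·2!·12!/19! = 1/5290740; Racah Σ t=0..0: t=0:+1/348364800 = 1/348364800; ⇒ 3j(3 8 7; 3 -6 3)² = 11/646, sgn +1
B: Δ = 4!·2!·12!/19! = 1/5290740; Racah Σ t=1..3: t=1:−1/11612160 t=2:+1/8709120 t=3:−1/87091200 = 1/58060800; ⇒ 3j(3 8 7; 0 -3 3)² = 99/117572, sgn +1
I_A²/I_B² = (11/646)/(99/117572) = 182/9

182/9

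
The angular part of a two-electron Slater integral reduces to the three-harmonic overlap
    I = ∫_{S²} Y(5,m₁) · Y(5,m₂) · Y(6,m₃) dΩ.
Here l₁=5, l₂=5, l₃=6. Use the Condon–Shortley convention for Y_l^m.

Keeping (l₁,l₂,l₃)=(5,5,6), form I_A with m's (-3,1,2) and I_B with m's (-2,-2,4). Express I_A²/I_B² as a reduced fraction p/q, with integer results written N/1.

Same 5,5,6: normalisation and zero-m 3j drop out of the ratio.
A: Δ: 4! 6! 6! / 17! → 1/28588560; sum: t=2:+1/138240 t=3:−1/25920 t=4:+1/55296 = -11/829440; 3j²(5 5 6; -3 1 2) = Δ·Π!·Σ² = 11/1326  (sign -1)
B: Δ: 4! 6! 6! / 17! → 1/28588560; sum: t=1:−1/207360 t=2:+1/57600 t=3:−1/207360 = 1/129600; 3j²(5 5 6; -2 -2 4) = Δ·Π!·Σ² = 168/12155  (sign +1)
I_A²/I_B² = (11/1326)/(168/12155) = 605/1008

605/1008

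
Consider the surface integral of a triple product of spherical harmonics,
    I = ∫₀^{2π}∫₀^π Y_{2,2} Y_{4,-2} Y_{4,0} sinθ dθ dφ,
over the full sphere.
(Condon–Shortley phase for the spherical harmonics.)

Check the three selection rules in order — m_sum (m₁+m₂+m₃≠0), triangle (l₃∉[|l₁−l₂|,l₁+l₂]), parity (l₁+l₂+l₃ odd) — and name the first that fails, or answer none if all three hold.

none

m₁+m₂+m₃ = 2 − 2 + 0 = 0  ✓
triangle: |2−4|=2 ≤ l₃=4 ≤ 2+4=6  ✓
parity: l₁+l₂+l₃ = 10 is even  ✓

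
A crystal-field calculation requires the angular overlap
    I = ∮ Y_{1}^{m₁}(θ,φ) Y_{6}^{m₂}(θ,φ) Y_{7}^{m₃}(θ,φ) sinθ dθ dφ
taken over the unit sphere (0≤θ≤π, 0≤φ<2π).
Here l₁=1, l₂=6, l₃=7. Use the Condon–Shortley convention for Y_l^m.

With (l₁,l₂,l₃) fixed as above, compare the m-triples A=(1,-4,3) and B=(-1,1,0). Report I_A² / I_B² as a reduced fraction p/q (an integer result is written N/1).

2/7

Shared (l₁,l₂,l₃)=(1,6,7): N and (l;000)² cancel in I_A²/I_B².
A: Δ = 0!·2!·12!/15! = 1/1365; Racah Σ t=0..0: t=0:+1/14515200 = 1/14515200; ⇒ 3j(1 6 7; 1 -4 3)² = 2/455, sgn +1
B: Δ = 0!·2!·12!/15! = 1/1365; Racah Σ t=0..0: t=0:+1/1209600 = 1/1209600; ⇒ 3j(1 6 7; -1 1 0)² = 1/65, sgn -1
I_A²/I_B² = (2/455)/(1/65) = 2/7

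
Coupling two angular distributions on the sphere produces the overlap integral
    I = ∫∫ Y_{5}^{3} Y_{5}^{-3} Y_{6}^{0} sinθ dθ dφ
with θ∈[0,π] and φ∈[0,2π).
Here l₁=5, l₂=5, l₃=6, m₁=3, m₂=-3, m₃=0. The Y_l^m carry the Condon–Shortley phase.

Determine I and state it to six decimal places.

Checks pass: Σm=0; 16 even; l₃=6∈[0,10].
(2·5+1)(2·5+1)(2·6+1) = 1573
Δ: 4! 6! 6! / 17! → 1/28588560
sum: t=0:+1/345600 t=1:−1/13824 t=2:+1/5184 t=3:−1/13824 t=4:+1/345600 = 7/129600
3j²(5 5 6; 0 0 0) = Δ·Π!·Σ² = 80/7293  (sign +1)
sum: t=0:+1/55296 t=1:−1/86400 t=2:+1/2073600 = 29/4147200
3j²(5 5 6; 3 -3 0) = Δ·Π!·Σ² = 841/145860  (sign +1)
combine: 4πI² = 1573·80/7293·841/145860 = 3364/33813
take √, sign +1: I = 0.08897771

0.088978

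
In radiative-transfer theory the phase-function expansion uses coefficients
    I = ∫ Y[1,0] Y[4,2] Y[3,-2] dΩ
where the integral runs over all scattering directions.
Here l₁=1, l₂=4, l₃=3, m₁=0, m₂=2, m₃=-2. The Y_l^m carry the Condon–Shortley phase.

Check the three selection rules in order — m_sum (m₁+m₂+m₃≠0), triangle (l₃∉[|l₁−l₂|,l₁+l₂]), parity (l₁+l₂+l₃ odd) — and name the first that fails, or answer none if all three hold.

azimuthal sum: 0 + 2 − 2 = 0  ✓
3 ≤ 3 ≤ 5 (triangle on l)  ✓
L = 1 + 4 + 3 = 8 (even)  ✓

none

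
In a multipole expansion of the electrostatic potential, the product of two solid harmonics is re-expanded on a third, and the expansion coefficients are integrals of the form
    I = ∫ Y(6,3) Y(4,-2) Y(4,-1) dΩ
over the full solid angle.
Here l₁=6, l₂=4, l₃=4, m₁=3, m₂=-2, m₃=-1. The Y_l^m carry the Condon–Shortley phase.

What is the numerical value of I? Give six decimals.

-0.103072

Checks pass: Σm=0; 14 even; l₃=4∈[2,10].
(2·6+1)(2·4+1)(2·4+1) = 1053
Δ: 6! 6! 2! / 15! → 1/1261260
sum: t=2:+1/4608 t=3:−1/1296 t=4:+1/4608 = -7/20736
3j²(6 4 4; 0 0 0) = Δ·Π!·Σ² = 20/1287  (sign -1)
sum: t=0:+1/51840 t=1:−1/5760 t=2:+1/11520 = -7/103680
3j²(6 4 4; 3 -2 -1) = Δ·Π!·Σ² = 7/858  (sign +1)
combine: 4πI² = 1053·20/1287·7/858 = 210/1573
take √, sign -1: I = -0.10307192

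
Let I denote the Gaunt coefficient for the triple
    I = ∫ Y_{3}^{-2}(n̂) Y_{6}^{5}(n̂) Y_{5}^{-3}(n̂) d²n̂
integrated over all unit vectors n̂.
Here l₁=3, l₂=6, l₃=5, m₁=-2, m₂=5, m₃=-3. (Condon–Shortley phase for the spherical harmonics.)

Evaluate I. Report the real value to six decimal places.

-0.169016

Checks pass: Σm=0; 14 even; l₃=5∈[3,9].
(2·3+1)(2·6+1)(2·5+1) = 1001
Δ: 4! 2! 8! / 15! → 1/675675
sum: t=1:−1/8640 t=2:+1/2304 t=3:−1/8640 = 7/34560
3j²(3 6 5; 0 0 0) = Δ·Π!·Σ² = 7/429  (sign -1)
sum: t=3:−1/483840 t=4:+1/120960 = 1/161280
3j²(3 6 5; -2 5 -3) = Δ·Π!·Σ² = 2/91  (sign +1)
combine: 4πI² = 1001·7/429·2/91 = 14/39
take √, sign -1: I = -0.16901560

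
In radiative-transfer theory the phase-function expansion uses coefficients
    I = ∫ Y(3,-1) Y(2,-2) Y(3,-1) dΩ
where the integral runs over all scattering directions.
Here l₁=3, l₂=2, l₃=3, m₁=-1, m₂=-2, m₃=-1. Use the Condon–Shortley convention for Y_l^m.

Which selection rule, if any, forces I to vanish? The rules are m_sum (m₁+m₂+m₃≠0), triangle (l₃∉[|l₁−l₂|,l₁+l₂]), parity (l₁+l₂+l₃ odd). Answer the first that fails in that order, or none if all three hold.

Σmᵢ = -4  ✗
l₃∈[|l₁−l₂|,l₁+l₂]=[1,5], have l₃=3
Σlᵢ = 8 ⇒ even

m_sum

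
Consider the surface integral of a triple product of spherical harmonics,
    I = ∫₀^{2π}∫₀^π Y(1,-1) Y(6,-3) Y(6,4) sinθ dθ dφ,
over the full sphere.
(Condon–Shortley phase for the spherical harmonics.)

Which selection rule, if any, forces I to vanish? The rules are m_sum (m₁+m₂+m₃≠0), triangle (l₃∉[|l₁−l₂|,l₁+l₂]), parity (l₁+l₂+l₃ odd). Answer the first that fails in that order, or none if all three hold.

Σmᵢ = 0  ✓
l₃∈[|l₁−l₂|,l₁+l₂]=[5,7], have l₃=6  ✓
Σlᵢ = 13 ⇒ odd  ✗

parity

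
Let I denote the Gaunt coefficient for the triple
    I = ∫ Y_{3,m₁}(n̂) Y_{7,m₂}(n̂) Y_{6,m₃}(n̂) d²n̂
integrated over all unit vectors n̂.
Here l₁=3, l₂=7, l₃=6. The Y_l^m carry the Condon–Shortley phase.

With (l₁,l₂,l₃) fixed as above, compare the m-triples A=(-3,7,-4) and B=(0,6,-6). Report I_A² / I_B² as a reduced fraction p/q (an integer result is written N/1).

35/132

l's match ⇒ only the (l;m) 3-j factors differ between A and B.
A: triangle coeff Δ(3,7,6) = 1/2042040; Σ_t [4,4]: t=4:+1/174182400 = 1/174182400; (3j)²=1/136 [(3 7 6; -3 7 -4)], sign=+1
B: triangle coeff Δ(3,7,6) = 1/2042040; Σ_t [3,3]: t=3:−1/43545600 = -1/43545600; (3j)²=33/1190 [(3 7 6; 0 6 -6)], sign=-1
I_A²/I_B² = (1/136)/(33/1190) = 35/132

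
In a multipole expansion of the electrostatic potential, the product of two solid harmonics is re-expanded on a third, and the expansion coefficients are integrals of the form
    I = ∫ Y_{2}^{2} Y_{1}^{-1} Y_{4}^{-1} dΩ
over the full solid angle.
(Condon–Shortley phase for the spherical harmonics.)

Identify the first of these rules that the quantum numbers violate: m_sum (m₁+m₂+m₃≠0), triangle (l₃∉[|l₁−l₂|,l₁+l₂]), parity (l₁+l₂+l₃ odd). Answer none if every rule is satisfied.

triangle

Σmᵢ = 0  ✓
l₃∈[|l₁−l₂|,l₁+l₂]=[1,3], have l₃=4  ✗
Σlᵢ = 7 ⇒ odd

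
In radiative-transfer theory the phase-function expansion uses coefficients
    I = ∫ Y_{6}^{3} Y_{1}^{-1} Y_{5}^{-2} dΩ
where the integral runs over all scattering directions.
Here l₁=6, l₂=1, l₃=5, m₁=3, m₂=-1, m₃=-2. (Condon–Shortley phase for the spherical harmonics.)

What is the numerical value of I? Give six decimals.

-0.245154

m-sum 0 ✓  L=12 even ✓  5≤5≤7 ✓
Π(2lᵢ+1) = 13×3×11 = 429
triangle coeff Δ(6,1,5) = 1/858
Σ_t [1,1]: t=1:−1/14400 = -1/14400
(3j)²=6/143 [(6 1 5; 0 0 0)], sign=+1
Σ_t [0,0]: t=0:+1/60480 = 1/60480
(3j)²=6/143 [(6 1 5; 3 -1 -2)], sign=-1
⇒ 4πI² = 108/143
I = (-1)√(108/143/(4π)) = -0.24515397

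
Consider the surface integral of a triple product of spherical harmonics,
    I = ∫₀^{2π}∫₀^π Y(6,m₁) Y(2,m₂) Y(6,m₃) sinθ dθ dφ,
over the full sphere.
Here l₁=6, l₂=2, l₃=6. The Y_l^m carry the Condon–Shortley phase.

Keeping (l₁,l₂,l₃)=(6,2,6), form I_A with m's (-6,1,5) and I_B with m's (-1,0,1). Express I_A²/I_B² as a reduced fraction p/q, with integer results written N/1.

242/169

Same 6,2,6: normalisation and zero-m 3j drop out of the ratio.
A: Δ: 2! 10! 2! / 15! → 1/90090; sum: t=2:+1/7257600 = 1/7257600; 3j²(6 2 6; -6 1 5) = Δ·Π!·Σ² = 11/455  (sign -1)
B: Δ: 2! 10! 2! / 15! → 1/90090; sum: t=0:+1/120960 t=1:−1/17280 t=2:+1/57600 = -13/403200; 3j²(6 2 6; -1 0 1) = Δ·Π!·Σ² = 13/770  (sign +1)
I_A²/I_B² = (11/455)/(13/770) = 242/169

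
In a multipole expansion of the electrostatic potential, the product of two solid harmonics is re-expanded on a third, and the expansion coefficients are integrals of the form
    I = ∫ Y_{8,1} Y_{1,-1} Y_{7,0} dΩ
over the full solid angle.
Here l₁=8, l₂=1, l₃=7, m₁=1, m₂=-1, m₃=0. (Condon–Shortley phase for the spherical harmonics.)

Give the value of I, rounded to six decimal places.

-0.183585

m-sum 0 ✓  L=16 even ✓  7≤7≤9 ✓
Π(2lᵢ+1) = 17×3×15 = 765
triangle coeff Δ(8,1,7) = 1/2040
Σ_t [1,1]: t=1:−1/25401600 = -1/25401600
(3j)²=8/255 [(8 1 7; 0 0 0)], sign=+1
Σ_t [0,0]: t=0:+1/50803200 = 1/50803200
(3j)²=3/170 [(8 1 7; 1 -1 0)], sign=-1
⇒ 4πI² = 36/85
I = (-1)√(36/85/(4π)) = -0.18358486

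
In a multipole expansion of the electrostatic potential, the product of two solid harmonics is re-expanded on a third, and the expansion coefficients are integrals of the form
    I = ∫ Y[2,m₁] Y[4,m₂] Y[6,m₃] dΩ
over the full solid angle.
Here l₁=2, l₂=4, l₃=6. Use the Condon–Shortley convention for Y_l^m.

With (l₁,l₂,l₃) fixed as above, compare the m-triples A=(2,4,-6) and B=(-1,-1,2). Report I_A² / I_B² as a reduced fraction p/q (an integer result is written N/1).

Shared (l₁,l₂,l₃)=(2,4,6): N and (l;000)² cancel in I_A²/I_B².
A: Δ = 0!·4!·8!/13! = 1/6435; Racah Σ t=0..0: t=0:+1/967680 = 1/967680; ⇒ 3j(2 4 6; 2 4 -6)² = 1/13, sgn +1
B: Δ = 0!·4!·8!/13! = 1/6435; Racah Σ t=0..0: t=0:+1/4320 = 1/4320; ⇒ 3j(2 4 6; -1 -1 2)² = 224/6435, sgn +1
I_A²/I_B² = (1/13)/(224/6435) = 495/224

495/224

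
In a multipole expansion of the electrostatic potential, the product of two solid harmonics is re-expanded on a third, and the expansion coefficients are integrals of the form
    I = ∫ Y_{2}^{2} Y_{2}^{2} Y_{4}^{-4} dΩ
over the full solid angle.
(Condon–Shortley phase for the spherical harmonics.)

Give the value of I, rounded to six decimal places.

0.337168

Rules hold: Σm=0, L=8 even, 0≤4≤4.
N = 5·5·9 = 225
Δ = 0!·4!·4!/9! = 1/630
Racah Σ t=0..0: t=0:+1/16 = 1/16
⇒ 3j(2 2 4; 0 0 0)² = 2/35, sgn +1
Racah Σ t=0..0: t=0:+1/576 = 1/576
⇒ 3j(2 2 4; 2 2 -4)² = 1/9, sgn +1
4πI² = N·(3j₀)²·(3jₘ)² = 10/7
I = +1·√(1.42857/4π) = 0.33716777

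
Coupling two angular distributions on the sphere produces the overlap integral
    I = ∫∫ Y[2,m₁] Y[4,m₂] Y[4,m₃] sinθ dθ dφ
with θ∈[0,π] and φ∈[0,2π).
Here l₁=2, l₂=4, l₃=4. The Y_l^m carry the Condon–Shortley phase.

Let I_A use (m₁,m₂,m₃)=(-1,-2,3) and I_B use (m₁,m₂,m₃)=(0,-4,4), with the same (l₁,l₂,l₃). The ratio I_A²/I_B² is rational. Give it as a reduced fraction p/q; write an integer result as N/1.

75/112

Same 2,4,4: normalisation and zero-m 3j drop out of the ratio.
A: Δ: 2! 2! 6! / 11! → 1/13860; sum: t=1:−1/240 t=2:+1/1440 = -1/288; 3j²(2 4 4; -1 -2 3) = Δ·Π!·Σ² = 5/132  (sign +1)
B: Δ: 2! 2! 6! / 11! → 1/13860; sum: t=0:+1/2880 = 1/2880; 3j²(2 4 4; 0 -4 4) = Δ·Π!·Σ² = 28/495  (sign +1)
I_A²/I_B² = (5/132)/(28/495) = 75/112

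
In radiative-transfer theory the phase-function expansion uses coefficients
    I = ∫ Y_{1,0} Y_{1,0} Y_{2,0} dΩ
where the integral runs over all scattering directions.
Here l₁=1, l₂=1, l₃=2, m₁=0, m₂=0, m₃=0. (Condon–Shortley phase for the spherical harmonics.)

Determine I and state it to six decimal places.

Checks pass: Σm=0; 4 even; l₃=2∈[0,2].
(2·1+1)(2·1+1)(2·2+1) = 45
Δ: 0! 2! 2! / 5! → 1/30
sum: t=0:+1/1 = 1/1
3j²(1 1 2; 0 0 0) = Δ·Π!·Σ² = 2/15  (sign +1)
(m-triple is (0,0,0) — same symbol as above.)
combine: 4πI² = 45·2/15·2/15 = 4/5
take √, sign +1: I = 0.25231325

0.252313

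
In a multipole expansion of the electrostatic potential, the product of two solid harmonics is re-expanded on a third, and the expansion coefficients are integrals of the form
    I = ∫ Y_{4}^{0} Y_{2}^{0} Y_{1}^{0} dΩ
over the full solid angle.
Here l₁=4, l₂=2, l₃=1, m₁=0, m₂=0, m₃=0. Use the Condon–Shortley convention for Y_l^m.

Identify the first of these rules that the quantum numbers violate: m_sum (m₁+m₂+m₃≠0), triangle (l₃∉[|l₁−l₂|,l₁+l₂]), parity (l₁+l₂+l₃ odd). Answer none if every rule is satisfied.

m₁+m₂+m₃ = 0 + 0 + 0 = 0  ✓
triangle: |4−2|=2 ≤ l₃=1 ≤ 4+2=6  ✗
parity: l₁+l₂+l₃ = 7 is odd

triangle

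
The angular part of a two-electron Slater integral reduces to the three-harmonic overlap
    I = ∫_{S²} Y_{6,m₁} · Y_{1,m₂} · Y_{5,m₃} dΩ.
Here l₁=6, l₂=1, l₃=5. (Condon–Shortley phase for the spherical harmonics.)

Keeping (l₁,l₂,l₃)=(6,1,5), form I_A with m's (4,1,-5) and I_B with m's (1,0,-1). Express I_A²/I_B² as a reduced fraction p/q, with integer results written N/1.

1/35

l's match ⇒ only the (l;m) 3-j factors differ between A and B.
A: triangle coeff Δ(6,1,5) = 1/858; Σ_t [2,2]: t=2:+1/7257600 = 1/7257600; (3j)²=1/858 [(6 1 5; 4 1 -5)], sign=+1
B: triangle coeff Δ(6,1,5) = 1/858; Σ_t [1,1]: t=1:−1/17280 = -1/17280; (3j)²=35/858 [(6 1 5; 1 0 -1)], sign=-1
I_A²/I_B² = (1/858)/(35/858) = 1/35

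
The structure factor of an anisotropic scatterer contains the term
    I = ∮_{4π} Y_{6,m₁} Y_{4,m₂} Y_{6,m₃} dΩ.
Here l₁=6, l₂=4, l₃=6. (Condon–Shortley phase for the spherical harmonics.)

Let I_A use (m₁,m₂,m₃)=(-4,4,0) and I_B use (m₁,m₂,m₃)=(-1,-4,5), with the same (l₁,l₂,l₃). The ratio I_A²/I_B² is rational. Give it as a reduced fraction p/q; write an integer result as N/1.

Shared (l₁,l₂,l₃)=(6,4,6): N and (l;000)² cancel in I_A²/I_B².
A: Δ = 4!·8!·4!/17! = 1/15315300; Racah Σ t=4..4: t=4:+1/829440 = 1/829440; ⇒ 3j(6 4 6; -4 4 0)² = 35/2431, sgn +1
B: Δ = 4!·8!·4!/17! = 1/15315300; Racah Σ t=0..0: t=0:+1/2903040 = 1/2903040; ⇒ 3j(6 4 6; -1 -4 5)² = 5/663, sgn -1
I_A²/I_B² = (35/2431)/(5/663) = 21/11

21/11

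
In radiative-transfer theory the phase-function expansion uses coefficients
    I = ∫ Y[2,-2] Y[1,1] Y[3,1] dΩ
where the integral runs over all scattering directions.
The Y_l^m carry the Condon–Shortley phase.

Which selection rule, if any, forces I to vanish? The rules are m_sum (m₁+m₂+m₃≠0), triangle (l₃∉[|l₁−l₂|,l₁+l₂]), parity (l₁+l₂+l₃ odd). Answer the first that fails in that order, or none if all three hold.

none

azimuthal sum: -2 + 1 + 1 = 0  ✓
1 ≤ 3 ≤ 3 (triangle on l)  ✓
L = 2 + 1 + 3 = 6 (even)  ✓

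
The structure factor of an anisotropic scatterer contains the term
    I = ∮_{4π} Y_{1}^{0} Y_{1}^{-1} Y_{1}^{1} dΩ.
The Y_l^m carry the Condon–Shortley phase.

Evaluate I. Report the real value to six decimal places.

0.000000

L=3 odd ⇒ parity kills the (l;000) factor ⇒ I = 0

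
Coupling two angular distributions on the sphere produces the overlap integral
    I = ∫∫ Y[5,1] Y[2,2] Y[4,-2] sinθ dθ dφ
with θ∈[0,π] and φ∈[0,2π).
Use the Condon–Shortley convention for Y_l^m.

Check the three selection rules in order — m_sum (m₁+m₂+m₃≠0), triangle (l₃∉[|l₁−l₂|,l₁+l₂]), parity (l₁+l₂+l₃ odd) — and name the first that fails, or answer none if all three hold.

m_sum

m₁+m₂+m₃ = 1 + 2 − 2 = 1  ✗
triangle: |5−2|=3 ≤ l₃=4 ≤ 5+2=7
parity: l₁+l₂+l₃ = 11 is odd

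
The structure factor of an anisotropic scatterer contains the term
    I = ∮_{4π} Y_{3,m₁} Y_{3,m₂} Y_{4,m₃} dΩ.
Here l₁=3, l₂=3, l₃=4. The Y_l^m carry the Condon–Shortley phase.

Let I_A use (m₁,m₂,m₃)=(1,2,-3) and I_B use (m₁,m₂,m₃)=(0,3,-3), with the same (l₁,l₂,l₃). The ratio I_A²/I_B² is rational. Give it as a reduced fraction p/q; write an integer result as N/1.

Shared (l₁,l₂,l₃)=(3,3,4): N and (l;000)² cancel in I_A²/I_B².
A: Δ = 2!·4!·4!/11! = 1/34650; Racah Σ t=1..2: t=1:−1/144 t=2:+1/288 = -1/288; ⇒ 3j(3 3 4; 1 2 -3)² = 1/99, sgn +1
B: Δ = 2!·4!·4!/11! = 1/34650; Racah Σ t=2..2: t=2:+1/288 = 1/288; ⇒ 3j(3 3 4; 0 3 -3)² = 1/22, sgn -1
I_A²/I_B² = (1/99)/(1/22) = 2/9

2/9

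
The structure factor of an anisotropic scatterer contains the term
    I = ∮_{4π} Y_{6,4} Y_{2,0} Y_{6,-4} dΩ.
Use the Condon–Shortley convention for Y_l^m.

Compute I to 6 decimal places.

-0.022938

m-sum 0 ✓  L=14 even ✓  4≤6≤8 ✓
Π(2lᵢ+1) = 13×5×13 = 845
triangle coeff Δ(6,2,6) = 1/90090
Σ_t [0,2]: t=0:+1/69120 t=1:−1/14400 t=2:+1/69120 = -7/172800
(3j)²=14/715 [(6 2 6; 0 0 0)], sign=-1
Σ_t [0,2]: t=0:+1/322560 t=1:−1/362880 t=2:+1/14515200 = 1/2419200
(3j)²=2/5005 [(6 2 6; 4 0 -4)], sign=+1
⇒ 4πI² = 4/605
I = (-1)√(4/605/(4π)) = -0.02293757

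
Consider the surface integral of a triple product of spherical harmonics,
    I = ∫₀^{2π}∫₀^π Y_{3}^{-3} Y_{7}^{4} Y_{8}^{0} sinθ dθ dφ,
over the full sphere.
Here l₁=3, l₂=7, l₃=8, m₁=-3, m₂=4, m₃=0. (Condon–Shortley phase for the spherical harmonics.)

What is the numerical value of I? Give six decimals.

0.000000

-3 + 4 + 0 = 1 ≠ 0: azimuthal integral kills it; I = 0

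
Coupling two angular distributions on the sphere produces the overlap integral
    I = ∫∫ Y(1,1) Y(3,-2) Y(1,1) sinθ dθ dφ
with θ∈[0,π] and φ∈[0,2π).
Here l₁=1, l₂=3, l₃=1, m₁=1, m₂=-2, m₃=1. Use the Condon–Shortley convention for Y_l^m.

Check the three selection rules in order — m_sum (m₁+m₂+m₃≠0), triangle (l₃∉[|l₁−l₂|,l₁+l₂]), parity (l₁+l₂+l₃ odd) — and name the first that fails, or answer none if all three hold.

m₁+m₂+m₃ = 1 − 2 + 1 = 0  ✓
triangle: |1−3|=2 ≤ l₃=1 ≤ 1+3=4  ✗
parity: l₁+l₂+l₃ = 5 is odd

triangle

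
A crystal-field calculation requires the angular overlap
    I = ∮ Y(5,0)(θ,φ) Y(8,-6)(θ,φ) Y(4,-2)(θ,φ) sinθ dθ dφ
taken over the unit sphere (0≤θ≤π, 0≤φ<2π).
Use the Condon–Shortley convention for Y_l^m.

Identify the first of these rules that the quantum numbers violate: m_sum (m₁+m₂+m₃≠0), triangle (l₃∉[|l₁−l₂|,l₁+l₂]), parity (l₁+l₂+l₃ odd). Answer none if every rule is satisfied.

m_sum

azimuthal sum: 0 − 6 − 2 = -8  ✗
3 ≤ 4 ≤ 13 (triangle on l)
L = 5 + 8 + 4 = 17 (odd)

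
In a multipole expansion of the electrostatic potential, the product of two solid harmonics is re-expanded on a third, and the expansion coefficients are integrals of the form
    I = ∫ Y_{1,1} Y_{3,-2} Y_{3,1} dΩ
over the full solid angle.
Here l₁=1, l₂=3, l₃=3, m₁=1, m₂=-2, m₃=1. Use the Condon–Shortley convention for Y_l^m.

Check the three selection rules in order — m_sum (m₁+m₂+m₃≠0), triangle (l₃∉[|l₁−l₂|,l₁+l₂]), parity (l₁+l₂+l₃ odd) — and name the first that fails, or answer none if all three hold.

Σmᵢ = 0  ✓
l₃∈[|l₁−l₂|,l₁+l₂]=[2,4], have l₃=3  ✓
Σlᵢ = 7 ⇒ odd  ✗

parity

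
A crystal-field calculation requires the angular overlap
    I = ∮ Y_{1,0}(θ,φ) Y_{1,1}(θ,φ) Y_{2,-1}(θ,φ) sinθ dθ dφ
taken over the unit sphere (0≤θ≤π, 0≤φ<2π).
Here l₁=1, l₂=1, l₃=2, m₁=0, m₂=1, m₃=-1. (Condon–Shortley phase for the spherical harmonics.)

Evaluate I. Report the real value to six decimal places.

m-sum 0 ✓  L=4 even ✓  0≤2≤2 ✓
Π(2lᵢ+1) = 3×3×5 = 45
triangle coeff Δ(1,1,2) = 1/30
Σ_t [0,0]: t=0:+1/1 = 1/1
(3j)²=2/15 [(1 1 2; 0 0 0)], sign=+1
Σ_t [0,0]: t=0:+1/2 = 1/2
(3j)²=1/10 [(1 1 2; 0 1 -1)], sign=-1
⇒ 4πI² = 3/5
I = (-1)√(3/5/(4π)) = -0.21850969

-0.218510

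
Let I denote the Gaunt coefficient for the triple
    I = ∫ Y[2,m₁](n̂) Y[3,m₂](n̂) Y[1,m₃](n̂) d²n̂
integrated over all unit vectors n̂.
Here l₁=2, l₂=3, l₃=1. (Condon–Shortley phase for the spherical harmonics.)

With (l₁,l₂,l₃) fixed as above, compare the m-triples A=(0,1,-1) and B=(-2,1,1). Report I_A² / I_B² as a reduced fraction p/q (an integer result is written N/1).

6/1

Same 2,3,1: normalisation and zero-m 3j drop out of the ratio.
A: Δ: 4! 0! 2! / 7! → 1/105; sum: t=2:+1/8 = 1/8; 3j²(2 3 1; 0 1 -1) = Δ·Π!·Σ² = 2/35  (sign +1)
B: Δ: 4! 0! 2! / 7! → 1/105; sum: t=4:+1/48 = 1/48; 3j²(2 3 1; -2 1 1) = Δ·Π!·Σ² = 1/105  (sign +1)
I_A²/I_B² = (2/35)/(1/105) = 6/1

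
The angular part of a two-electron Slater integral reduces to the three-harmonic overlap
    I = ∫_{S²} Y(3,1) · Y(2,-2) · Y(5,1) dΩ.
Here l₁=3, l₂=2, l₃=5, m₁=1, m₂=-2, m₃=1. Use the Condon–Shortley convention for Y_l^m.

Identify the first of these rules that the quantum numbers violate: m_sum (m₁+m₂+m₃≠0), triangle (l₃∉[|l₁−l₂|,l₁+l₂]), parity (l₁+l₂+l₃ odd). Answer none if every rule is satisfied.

none

azimuthal sum: 1 − 2 + 1 = 0  ✓
1 ≤ 5 ≤ 5 (triangle on l)  ✓
L = 3 + 2 + 5 = 10 (even)  ✓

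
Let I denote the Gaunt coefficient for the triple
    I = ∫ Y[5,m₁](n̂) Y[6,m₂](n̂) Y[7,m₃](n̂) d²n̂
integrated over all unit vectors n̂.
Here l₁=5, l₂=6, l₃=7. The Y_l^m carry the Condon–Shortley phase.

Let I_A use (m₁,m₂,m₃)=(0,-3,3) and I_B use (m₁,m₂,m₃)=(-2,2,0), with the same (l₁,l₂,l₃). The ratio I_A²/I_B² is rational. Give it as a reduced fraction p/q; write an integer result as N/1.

61605/82369

Same 5,6,7: normalisation and zero-m 3j drop out of the ratio.
A: Δ: 4! 6! 8! / 19! → 1/174594420; sum: t=0:+1/2073600 t=1:−1/414720 t=2:+1/725760 t=3:−1/11612160 = -37/58060800; 3j²(5 6 7; 0 -3 3) = Δ·Π!·Σ² = 4107/646646  (sign -1)
B: Δ: 4! 6! 8! / 19! → 1/174594420; sum: t=1:−1/21772800 t=2:+1/691200 t=3:−1/207360 t=4:+1/497664 = -41/29030400; 3j²(5 6 7; -2 2 0) = Δ·Π!·Σ² = 11767/1385670  (sign +1)
I_A²/I_B² = (4107/646646)/(11767/1385670) = 61605/82369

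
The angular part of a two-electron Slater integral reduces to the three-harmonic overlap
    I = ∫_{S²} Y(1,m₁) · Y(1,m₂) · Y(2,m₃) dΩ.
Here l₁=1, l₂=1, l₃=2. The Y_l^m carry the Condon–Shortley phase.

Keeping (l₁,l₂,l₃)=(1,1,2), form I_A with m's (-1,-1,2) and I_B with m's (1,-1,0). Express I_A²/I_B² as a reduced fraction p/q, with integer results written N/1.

6/1

Shared (l₁,l₂,l₃)=(1,1,2): N and (l;000)² cancel in I_A²/I_B².
A: Δ = 0!·2!·2!/5! = 1/30; Racah Σ t=0..0: t=0:+1/4 = 1/4; ⇒ 3j(1 1 2; -1 -1 2)² = 1/5, sgn +1
B: Δ = 0!·2!·2!/5! = 1/30; Racah Σ t=0..0: t=0:+1/4 = 1/4; ⇒ 3j(1 1 2; 1 -1 0)² = 1/30, sgn +1
I_A²/I_B² = (1/5)/(1/30) = 6/1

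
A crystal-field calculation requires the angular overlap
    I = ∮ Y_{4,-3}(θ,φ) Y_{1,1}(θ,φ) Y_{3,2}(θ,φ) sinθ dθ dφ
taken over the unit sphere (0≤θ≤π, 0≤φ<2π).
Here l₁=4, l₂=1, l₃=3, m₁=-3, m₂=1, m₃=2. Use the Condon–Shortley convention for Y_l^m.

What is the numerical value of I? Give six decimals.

Checks pass: Σm=0; 8 even; l₃=3∈[3,5].
(2·4+1)(2·1+1)(2·3+1) = 189
Δ: 2! 6! 0! / 9! → 1/252
sum: t=1:−1/36 = -1/36
3j²(4 1 3; 0 0 0) = Δ·Π!·Σ² = 4/63  (sign +1)
sum: t=2:+1/240 = 1/240
3j²(4 1 3; -3 1 2) = Δ·Π!·Σ² = 1/12  (sign -1)
combine: 4πI² = 189·4/63·1/12 = 1/1
take √, sign -1: I = -0.28209479

-0.282095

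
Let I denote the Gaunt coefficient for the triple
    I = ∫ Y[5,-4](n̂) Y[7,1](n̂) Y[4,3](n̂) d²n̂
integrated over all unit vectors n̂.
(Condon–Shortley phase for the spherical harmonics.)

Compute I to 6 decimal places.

0.090705

Checks pass: Σm=0; 16 even; l₃=4∈[2,12].
(2·5+1)(2·7+1)(2·4+1) = 1485
Δ: 8! 2! 6! / 17! → 1/6126120
sum: t=3:−1/69120 t=4:+1/20736 t=5:−1/69120 = 1/51840
3j²(5 7 4; 0 0 0) = Δ·Π!·Σ² = 280/21879  (sign +1)
sum: t=7:−1/1209600 t=8:+1/29030400 = -23/29030400
3j²(5 7 4; -4 1 3) = Δ·Π!·Σ² = 529/97240  (sign +1)
combine: 4πI² = 1485·280/21879·529/97240 = 55545/537251
take √, sign +1: I = 0.09070452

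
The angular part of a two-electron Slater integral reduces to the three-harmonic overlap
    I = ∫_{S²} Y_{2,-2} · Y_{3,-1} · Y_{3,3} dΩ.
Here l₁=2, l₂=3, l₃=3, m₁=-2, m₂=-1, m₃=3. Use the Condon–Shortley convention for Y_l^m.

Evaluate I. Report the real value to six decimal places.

m-sum 0 ✓  L=8 even ✓  1≤3≤5 ✓
Π(2lᵢ+1) = 5×7×7 = 245
triangle coeff Δ(2,3,3) = 1/3780
Σ_t [0,2]: t=0:+1/24 t=1:−1/4 t=2:+1/24 = -1/6
(3j)²=4/105 [(2 3 3; 0 0 0)], sign=+1
Σ_t [2,2]: t=2:+1/96 = 1/96
(3j)²=1/42 [(2 3 3; -2 -1 3)], sign=+1
⇒ 4πI² = 2/9
I = (+1)√(2/9/(4π)) = 0.13298076

0.132981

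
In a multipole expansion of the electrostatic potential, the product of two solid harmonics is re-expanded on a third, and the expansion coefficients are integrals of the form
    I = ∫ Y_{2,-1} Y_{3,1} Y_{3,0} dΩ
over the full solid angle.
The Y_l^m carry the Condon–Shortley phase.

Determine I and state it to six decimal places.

-0.059471

Rules hold: Σm=0, L=8 even, 1≤3≤5.
N = 5·7·7 = 245
Δ = 2!·2!·4!/9! = 1/3780
Racah Σ t=0..2: t=0:+1/24 t=1:−1/4 t=2:+1/24 = -1/6
⇒ 3j(2 3 3; 0 0 0)² = 4/105, sgn +1
Racah Σ t=1..2: t=1:−1/12 t=2:+1/8 = 1/24
⇒ 3j(2 3 3; -1 1 0)² = 1/210, sgn -1
4πI² = N·(3j₀)²·(3jₘ)² = 2/45
I = -1·√(0.0444444/4π) = -0.05947080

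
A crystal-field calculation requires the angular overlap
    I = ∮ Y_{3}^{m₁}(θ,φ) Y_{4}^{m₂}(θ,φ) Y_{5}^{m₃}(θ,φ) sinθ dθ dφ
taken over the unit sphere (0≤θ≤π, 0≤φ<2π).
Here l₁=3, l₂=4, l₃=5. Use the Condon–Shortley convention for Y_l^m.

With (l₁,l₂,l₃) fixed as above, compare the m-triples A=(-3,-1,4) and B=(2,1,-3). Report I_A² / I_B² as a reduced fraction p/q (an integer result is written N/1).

Same 3,4,5: normalisation and zero-m 3j drop out of the ratio.
A: Δ: 2! 4! 6! / 13! → 1/180180; sum: t=2:+1/5760 = 1/5760; 3j²(3 4 5; -3 -1 4) = Δ·Π!·Σ² = 9/286  (sign -1)
B: Δ: 2! 4! 6! / 13! → 1/180180; sum: t=0:+1/1440 t=1:−1/1152 = -1/5760; 3j²(3 4 5; 2 1 -3) = Δ·Π!·Σ² = 1/858  (sign -1)
I_A²/I_B² = (9/286)/(1/858) = 27/1

27/1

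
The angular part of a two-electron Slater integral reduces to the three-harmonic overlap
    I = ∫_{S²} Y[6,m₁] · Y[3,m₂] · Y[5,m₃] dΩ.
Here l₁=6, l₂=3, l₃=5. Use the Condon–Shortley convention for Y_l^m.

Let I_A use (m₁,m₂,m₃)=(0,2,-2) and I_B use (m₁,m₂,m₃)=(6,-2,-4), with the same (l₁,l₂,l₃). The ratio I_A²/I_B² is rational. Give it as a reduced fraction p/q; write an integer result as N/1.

7/11

l's match ⇒ only the (l;m) 3-j factors differ between A and B.
A: triangle coeff Δ(6,3,5) = 1/675675; Σ_t [3,4]: t=3:−1/8640 t=4:+1/34560 = -1/11520; (3j)²=3/143 [(6 3 5; 0 2 -2)], sign=+1
B: triangle coeff Δ(6,3,5) = 1/675675; Σ_t [0,0]: t=0:+1/967680 = 1/967680; (3j)²=3/91 [(6 3 5; 6 -2 -4)], sign=-1
I_A²/I_B² = (3/143)/(3/91) = 7/11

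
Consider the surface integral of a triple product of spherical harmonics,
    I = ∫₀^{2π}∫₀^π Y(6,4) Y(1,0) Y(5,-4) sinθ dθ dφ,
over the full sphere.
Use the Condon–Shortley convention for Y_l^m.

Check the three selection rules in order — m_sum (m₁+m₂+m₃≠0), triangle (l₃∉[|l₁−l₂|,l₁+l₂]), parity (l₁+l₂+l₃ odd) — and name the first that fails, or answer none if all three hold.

none

m₁+m₂+m₃ = 4 + 0 − 4 = 0  ✓
triangle: |6−1|=5 ≤ l₃=5 ≤ 6+1=7  ✓
parity: l₁+l₂+l₃ = 12 is even  ✓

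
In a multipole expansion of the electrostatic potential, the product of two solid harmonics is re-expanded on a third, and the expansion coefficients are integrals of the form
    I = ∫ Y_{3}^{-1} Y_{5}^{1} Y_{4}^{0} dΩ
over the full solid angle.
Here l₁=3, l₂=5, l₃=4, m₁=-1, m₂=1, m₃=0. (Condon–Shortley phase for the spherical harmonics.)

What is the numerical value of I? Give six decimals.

-0.086020

Checks pass: Σm=0; 12 even; l₃=4∈[2,8].
(2·3+1)(2·5+1)(2·4+1) = 693
Δ: 4! 2! 6! / 13! → 1/180180
sum: t=1:−1/576 t=2:+1/144 t=3:−1/576 = 1/288
3j²(3 5 4; 0 0 0) = Δ·Π!·Σ² = 20/1001  (sign +1)
sum: t=2:+1/384 t=3:−1/216 t=4:+1/2304 = -11/6912
3j²(3 5 4; -1 1 0) = Δ·Π!·Σ² = 11/1638  (sign -1)
combine: 4πI² = 693·20/1001·11/1638 = 110/1183
take √, sign -1: I = -0.08601992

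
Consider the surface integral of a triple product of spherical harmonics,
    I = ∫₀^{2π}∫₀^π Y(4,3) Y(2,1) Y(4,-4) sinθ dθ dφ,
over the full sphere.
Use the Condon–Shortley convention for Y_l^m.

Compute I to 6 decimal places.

0.198645

m-sum 0 ✓  L=10 even ✓  2≤4≤6 ✓
Π(2lᵢ+1) = 9×5×9 = 405
triangle coeff Δ(4,2,4) = 1/13860
Σ_t [0,2]: t=0:+1/192 t=1:−1/36 t=2:+1/192 = -5/288
(3j)²=20/693 [(4 2 4; 0 0 0)], sign=-1
Σ_t [1,1]: t=1:−1/1440 = -1/1440
(3j)²=7/165 [(4 2 4; 3 1 -4)], sign=-1
⇒ 4πI² = 60/121
I = (+1)√(60/121/(4π)) = 0.19864517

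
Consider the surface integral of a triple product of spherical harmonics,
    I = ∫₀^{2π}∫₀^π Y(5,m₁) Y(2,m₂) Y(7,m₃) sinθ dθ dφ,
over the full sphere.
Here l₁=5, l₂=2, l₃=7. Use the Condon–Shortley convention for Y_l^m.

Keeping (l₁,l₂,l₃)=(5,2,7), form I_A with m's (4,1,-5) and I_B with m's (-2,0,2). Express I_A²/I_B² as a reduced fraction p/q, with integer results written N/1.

Shared (l₁,l₂,l₃)=(5,2,7): N and (l;000)² cancel in I_A²/I_B².
A: Δ = 0!·10!·4!/15! = 1/15015; Racah Σ t=0..0: t=0:+1/2177280 = 1/2177280; ⇒ 3j(5 2 7; 4 1 -5)² = 8/273, sgn +1
B: Δ = 0!·10!·4!/15! = 1/15015; Racah Σ t=0..0: t=0:+1/120960 = 1/120960; ⇒ 3j(5 2 7; -2 0 2)² = 24/1001, sgn -1
I_A²/I_B² = (8/273)/(24/1001) = 11/9

11/9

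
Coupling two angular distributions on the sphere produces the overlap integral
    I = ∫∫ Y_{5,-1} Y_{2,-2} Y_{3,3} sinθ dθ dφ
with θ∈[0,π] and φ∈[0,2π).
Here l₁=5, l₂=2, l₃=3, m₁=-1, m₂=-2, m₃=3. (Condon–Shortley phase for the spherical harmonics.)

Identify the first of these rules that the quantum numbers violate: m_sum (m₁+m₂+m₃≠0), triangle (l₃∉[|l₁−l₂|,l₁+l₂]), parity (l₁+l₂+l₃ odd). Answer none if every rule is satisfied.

none

m₁+m₂+m₃ = -1 − 2 + 3 = 0  ✓
triangle: |5−2|=3 ≤ l₃=3 ≤ 5+2=7  ✓
parity: l₁+l₂+l₃ = 10 is even  ✓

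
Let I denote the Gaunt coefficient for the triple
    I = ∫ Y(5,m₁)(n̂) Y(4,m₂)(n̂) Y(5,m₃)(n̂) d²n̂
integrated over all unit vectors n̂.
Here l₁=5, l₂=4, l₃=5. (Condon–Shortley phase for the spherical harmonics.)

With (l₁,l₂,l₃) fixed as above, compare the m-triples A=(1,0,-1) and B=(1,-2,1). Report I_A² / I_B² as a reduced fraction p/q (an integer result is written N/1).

Same 5,4,5: normalisation and zero-m 3j drop out of the ratio.
A: Δ: 4! 6! 4! / 15! → 1/3153150; sum: t=0:+1/27648 t=1:−1/1296 t=2:+1/768 t=3:−1/4320 t=4:+1/414720 = 7/20736; 3j²(5 4 5; 1 0 -1) = Δ·Π!·Σ² = 8/1287  (sign +1)
B: Δ: 4! 6! 4! / 15! → 1/3153150; sum: t=0:+1/4608 t=1:−1/1296 t=2:+1/4608 = -7/20736; 3j²(5 4 5; 1 -2 1) = Δ·Π!·Σ² = 20/1287  (sign -1)
I_A²/I_B² = (8/1287)/(20/1287) = 2/5

2/5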